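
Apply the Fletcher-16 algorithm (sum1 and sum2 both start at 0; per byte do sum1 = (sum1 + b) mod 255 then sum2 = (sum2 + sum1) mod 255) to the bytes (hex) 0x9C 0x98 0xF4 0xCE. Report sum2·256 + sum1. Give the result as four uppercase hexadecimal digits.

Running sums (mod 255):
  after byte 0 (0x9C): sum1=156, sum2=156
  after byte 1 (0x98): sum1=53, sum2=209
  after byte 2 (0xF4): sum1=42, sum2=251
  after byte 3 (0xCE): sum1=248, sum2=244
Checksum = sum2·256 + sum1 = 244·256 + 248 = 62712 = 0xF4F8.

F4F8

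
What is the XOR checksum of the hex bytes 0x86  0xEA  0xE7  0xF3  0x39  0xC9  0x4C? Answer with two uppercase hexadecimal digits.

C4

XOR the bytes together:
  start with 0x86
  0x86 ⊕ 0xEA = 0x6C
  0x6C ⊕ 0xE7 = 0x8B
  0x8B ⊕ 0xF3 = 0x78
  0x78 ⊕ 0x39 = 0x41
  0x41 ⊕ 0xC9 = 0x88
  0x88 ⊕ 0x4C = 0xC4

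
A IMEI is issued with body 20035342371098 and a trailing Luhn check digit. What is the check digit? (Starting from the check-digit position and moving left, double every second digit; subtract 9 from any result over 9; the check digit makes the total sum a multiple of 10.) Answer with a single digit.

Partial digits right→left: 8 9 0 1 7 3 2 4 3 5 3 0 0 2
Double every second digit counting from the check-digit position (so the 1st, 3rd, 5th, ... of the partial from the right).
  doubled (with −9 where >9): 7 0 5 4 6 6 0 → sum 28
  kept as-is: 9 1 3 4 5 0 2 → sum 24
Total = 28 + 24 = 52.
Check digit = (10 − (52 mod 10)) mod 10 = 8.

8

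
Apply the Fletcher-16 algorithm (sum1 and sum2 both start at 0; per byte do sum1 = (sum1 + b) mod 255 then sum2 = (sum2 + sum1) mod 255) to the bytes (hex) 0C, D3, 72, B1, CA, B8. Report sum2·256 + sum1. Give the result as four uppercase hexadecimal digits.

9887

Running sums (mod 255):
  after byte 0 (0C): sum1=12, sum2=12
  after byte 1 (D3): sum1=223, sum2=235
  after byte 2 (72): sum1=82, sum2=62
  after byte 3 (B1): sum1=4, sum2=66
  after byte 4 (CA): sum1=206, sum2=17
  after byte 5 (B8): sum1=135, sum2=152
Checksum = sum2·256 + sum1 = 152·256 + 135 = 39047 = 0x9887.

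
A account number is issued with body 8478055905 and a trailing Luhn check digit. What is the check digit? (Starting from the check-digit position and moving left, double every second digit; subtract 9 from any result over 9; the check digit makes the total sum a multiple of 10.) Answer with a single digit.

4

Partial digits right→left: 5 0 9 5 5 0 8 7 4 8
Double every second digit counting from the check-digit position (so the 1st, 3rd, 5th, ... of the partial from the right).
  doubled (with −9 where >9): 1 9 1 7 8 → sum 26
  kept as-is: 0 5 0 7 8 → sum 20
Total = 26 + 20 = 46.
Check digit = (10 − (46 mod 10)) mod 10 = 4.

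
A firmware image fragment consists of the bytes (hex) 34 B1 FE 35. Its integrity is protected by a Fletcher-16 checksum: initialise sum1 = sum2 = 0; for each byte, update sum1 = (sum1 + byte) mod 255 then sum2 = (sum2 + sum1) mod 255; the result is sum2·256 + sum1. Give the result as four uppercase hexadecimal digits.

Running sums (mod 255):
  after byte 0 (34): sum1=52, sum2=52
  after byte 1 (B1): sum1=229, sum2=26
  after byte 2 (FE): sum1=228, sum2=254
  after byte 3 (35): sum1=26, sum2=25
Checksum = sum2·256 + sum1 = 25·256 + 26 = 6426 = 0x191A.

191A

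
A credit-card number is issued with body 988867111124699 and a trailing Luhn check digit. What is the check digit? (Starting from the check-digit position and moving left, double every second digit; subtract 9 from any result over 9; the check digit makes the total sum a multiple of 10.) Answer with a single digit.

3

Partial digits right→left: 9 9 6 4 2 1 1 1 1 7 6 8 8 8 9
Double every second digit counting from the check-digit position (so the 1st, 3rd, 5th, ... of the partial from the right).
  doubled (with −9 where >9): 9 3 4 2 2 3 7 9 → sum 39
  kept as-is: 9 4 1 1 7 8 8 → sum 38
Total = 39 + 38 = 77.
Check digit = (10 − (77 mod 10)) mod 10 = 3.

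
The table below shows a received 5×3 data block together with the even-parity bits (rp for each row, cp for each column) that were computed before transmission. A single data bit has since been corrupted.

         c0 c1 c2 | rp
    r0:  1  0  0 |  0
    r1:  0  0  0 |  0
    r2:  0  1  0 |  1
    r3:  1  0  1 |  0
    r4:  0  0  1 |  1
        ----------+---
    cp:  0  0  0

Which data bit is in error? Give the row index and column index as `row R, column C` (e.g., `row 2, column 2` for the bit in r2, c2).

Recompute each row's even parity and compare to rp:
  r0: data parity 1, sent rp 0 → mismatch
  r1: data parity 0, sent rp 0 → ok
  r2: data parity 1, sent rp 1 → ok
  r3: data parity 0, sent rp 0 → ok
  r4: data parity 1, sent rp 1 → ok
Recompute each column's even parity and compare to cp:
  c0: data parity 0, sent cp 0 → ok
  c1: data parity 1, sent cp 0 → mismatch
  c2: data parity 0, sent cp 0 → ok
Exactly one row (r0) and one column (c1) fail → the flipped bit is at their intersection.

row 0, column 1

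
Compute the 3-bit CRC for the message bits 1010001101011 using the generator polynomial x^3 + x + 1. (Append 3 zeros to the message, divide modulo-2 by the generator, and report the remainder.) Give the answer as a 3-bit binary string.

Append 3 zeros: 1010001101011000. Divide by 1011 (XOR where the leading bit is 1):
  pos 0: 1010 XOR 1011 = 0001
  pos 3: 1001 XOR 1011 = 0010
  pos 5: 1010 XOR 1011 = 0001
  pos 8: 1101 XOR 1011 = 0110
  pos 9: 1101 XOR 1011 = 0110
  pos 10: 1100 XOR 1011 = 0111
  pos 11: 1110 XOR 1011 = 0101
  pos 12: 1010 XOR 1011 = 0001
Remainder (last 3 bits) = 001. This is the CRC / FCS.

001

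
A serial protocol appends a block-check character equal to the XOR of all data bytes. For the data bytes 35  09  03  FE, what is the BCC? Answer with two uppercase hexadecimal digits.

C1

XOR the bytes together:
  start with 0x35
  0x35 ⊕ 0x09 = 0x3C
  0x3C ⊕ 0x03 = 0x3F
  0x3F ⊕ 0xFE = 0xC1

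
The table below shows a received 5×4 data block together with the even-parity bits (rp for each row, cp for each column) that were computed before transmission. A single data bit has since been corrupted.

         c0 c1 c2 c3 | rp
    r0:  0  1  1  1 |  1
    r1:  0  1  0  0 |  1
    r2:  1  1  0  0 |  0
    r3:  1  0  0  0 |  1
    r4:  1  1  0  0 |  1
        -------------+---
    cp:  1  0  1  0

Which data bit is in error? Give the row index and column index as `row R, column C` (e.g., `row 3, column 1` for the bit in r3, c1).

row 4, column 3

Recompute each row's even parity and compare to rp:
  r0: data parity 1, sent rp 1 → ok
  r1: data parity 1, sent rp 1 → ok
  r2: data parity 0, sent rp 0 → ok
  r3: data parity 1, sent rp 1 → ok
  r4: data parity 0, sent rp 1 → mismatch
Recompute each column's even parity and compare to cp:
  c0: data parity 1, sent cp 1 → ok
  c1: data parity 0, sent cp 0 → ok
  c2: data parity 1, sent cp 1 → ok
  c3: data parity 1, sent cp 0 → mismatch
Exactly one row (r4) and one column (c3) fail → the flipped bit is at their intersection.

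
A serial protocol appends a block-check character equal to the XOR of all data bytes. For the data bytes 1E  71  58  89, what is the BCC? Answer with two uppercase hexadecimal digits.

BE

XOR the bytes together:
  start with 0x1E
  0x1E ⊕ 0x71 = 0x6F
  0x6F ⊕ 0x58 = 0x37
  0x37 ⊕ 0x89 = 0xBE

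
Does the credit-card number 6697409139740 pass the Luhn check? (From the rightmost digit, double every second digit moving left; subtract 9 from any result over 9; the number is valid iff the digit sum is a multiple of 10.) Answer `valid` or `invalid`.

invalid

From the right, keep odd positions and double even positions (subtract 9 from any doubled value over 9):
  doubled (positions 2,4,...): 8 9 2 0 5 3 → sum 27
  kept (positions 1,3,...): 0 7 3 9 4 9 6 → sum 38
Total = 65.
65 mod 10 = 5, so the number is invalid.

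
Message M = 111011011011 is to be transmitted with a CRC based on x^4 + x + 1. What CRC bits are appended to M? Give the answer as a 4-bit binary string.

0111

Append 4 zeros: 1110110110110000. Divide by 10011 (XOR where the leading bit is 1):
  pos 0: 11101 XOR 10011 = 01110
  pos 1: 11101 XOR 10011 = 01110
  pos 2: 11100 XOR 10011 = 01111
  pos 3: 11111 XOR 10011 = 01100
  pos 4: 11001 XOR 10011 = 01010
  pos 5: 10100 XOR 10011 = 00111
  pos 7: 11111 XOR 10011 = 01100
  pos 8: 11000 XOR 10011 = 01011
  pos 9: 10110 XOR 10011 = 00101
  pos 11: 10100 XOR 10011 = 00111
Remainder (last 4 bits) = 0111. This is the CRC / FCS.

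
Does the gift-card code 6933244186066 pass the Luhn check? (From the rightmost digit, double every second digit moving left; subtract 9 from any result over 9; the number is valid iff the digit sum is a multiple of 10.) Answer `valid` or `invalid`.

From the right, keep odd positions and double even positions (subtract 9 from any doubled value over 9):
  doubled (positions 2,4,...): 3 3 2 8 6 9 → sum 31
  kept (positions 1,3,...): 6 0 8 4 2 3 6 → sum 29
Total = 60.
60 mod 10 = 0, so the number is valid.

valid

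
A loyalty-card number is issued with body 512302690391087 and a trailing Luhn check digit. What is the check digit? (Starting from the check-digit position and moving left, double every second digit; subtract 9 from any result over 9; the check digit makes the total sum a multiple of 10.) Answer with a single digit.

1

Partial digits right→left: 7 8 0 1 9 3 0 9 6 2 0 3 2 1 5
Double every second digit counting from the check-digit position (so the 1st, 3rd, 5th, ... of the partial from the right).
  doubled (with −9 where >9): 5 0 9 0 3 0 4 1 → sum 22
  kept as-is: 8 1 3 9 2 3 1 → sum 27
Total = 22 + 27 = 49.
Check digit = (10 − (49 mod 10)) mod 10 = 1.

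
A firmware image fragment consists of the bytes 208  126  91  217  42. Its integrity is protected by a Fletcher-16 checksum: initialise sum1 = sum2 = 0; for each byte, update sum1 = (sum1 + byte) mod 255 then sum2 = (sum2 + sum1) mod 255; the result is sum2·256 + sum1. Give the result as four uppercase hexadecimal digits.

Running sums (mod 255):
  after byte 0 (208): sum1=208, sum2=208
  after byte 1 (126): sum1=79, sum2=32
  after byte 2 (91): sum1=170, sum2=202
  after byte 3 (217): sum1=132, sum2=79
  after byte 4 (42): sum1=174, sum2=253
Checksum = sum2·256 + sum1 = 253·256 + 174 = 64942 = 0xFDAE.

FDAE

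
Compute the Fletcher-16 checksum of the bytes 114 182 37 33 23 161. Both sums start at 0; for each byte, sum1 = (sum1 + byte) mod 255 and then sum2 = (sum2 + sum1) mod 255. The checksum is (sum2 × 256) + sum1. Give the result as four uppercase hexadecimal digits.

0828

Running sums (mod 255):
  after byte 0 (114): sum1=114, sum2=114
  after byte 1 (182): sum1=41, sum2=155
  after byte 2 (37): sum1=78, sum2=233
  after byte 3 (33): sum1=111, sum2=89
  after byte 4 (23): sum1=134, sum2=223
  after byte 5 (161): sum1=40, sum2=8
Checksum = sum2·256 + sum1 = 8·256 + 40 = 2088 = 0x0828.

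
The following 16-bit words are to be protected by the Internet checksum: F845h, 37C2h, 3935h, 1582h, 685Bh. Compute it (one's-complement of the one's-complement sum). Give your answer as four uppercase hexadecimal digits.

18E5

One's-complement addition (fold any carry out of bit 15 back into bit 0):
  0xF845 + 0x37C2 = 0x13007 → wrap carry → 0x3008
  0x3008 + 0x3935 = 0x0693D
  0x693D + 0x1582 = 0x07EBF
  0x7EBF + 0x685B = 0x0E71A
One's-complement sum = 0xE71A.
Checksum = ~0xE71A & 0xFFFF = 0x18E5.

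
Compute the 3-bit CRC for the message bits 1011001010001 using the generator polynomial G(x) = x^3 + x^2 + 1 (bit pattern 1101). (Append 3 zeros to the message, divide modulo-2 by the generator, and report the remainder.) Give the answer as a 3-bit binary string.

Append 3 zeros: 1011001010001000. Divide by 1101 (XOR where the leading bit is 1):
  pos 0: 1011 XOR 1101 = 0110
  pos 1: 1100 XOR 1101 = 0001
  pos 4: 1010 XOR 1101 = 0111
  pos 5: 1111 XOR 1101 = 0010
  pos 7: 1000 XOR 1101 = 0101
  pos 8: 1010 XOR 1101 = 0111
  pos 9: 1111 XOR 1101 = 0010
  pos 11: 1000 XOR 1101 = 0101
  pos 12: 1010 XOR 1101 = 0111
Remainder (last 3 bits) = 111. This is the CRC / FCS.

111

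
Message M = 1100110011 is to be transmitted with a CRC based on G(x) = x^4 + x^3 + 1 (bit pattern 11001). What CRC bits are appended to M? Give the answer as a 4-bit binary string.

1100

Append 4 zeros: 11001100110000. Divide by 11001 (XOR where the leading bit is 1):
  pos 0: 11001 XOR 11001 = 00000
  pos 5: 10011 XOR 11001 = 01010
  pos 6: 10100 XOR 11001 = 01101
  pos 7: 11010 XOR 11001 = 00011
Remainder (last 4 bits) = 1100. This is the CRC / FCS.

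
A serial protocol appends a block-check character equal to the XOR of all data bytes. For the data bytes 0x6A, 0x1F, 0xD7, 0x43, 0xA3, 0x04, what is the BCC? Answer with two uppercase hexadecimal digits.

46

XOR the bytes together:
  start with 0x6A
  0x6A ⊕ 0x1F = 0x75
  0x75 ⊕ 0xD7 = 0xA2
  0xA2 ⊕ 0x43 = 0xE1
  0xE1 ⊕ 0xA3 = 0x42
  0x42 ⊕ 0x04 = 0x46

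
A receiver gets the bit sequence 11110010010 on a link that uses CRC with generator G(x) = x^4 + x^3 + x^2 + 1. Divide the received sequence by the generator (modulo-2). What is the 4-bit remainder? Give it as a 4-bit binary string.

0000

Modulo-2 division of 11110010010 by 11101:
  pos 0: 11110 XOR 11101 = 00011
  pos 3: 11010 XOR 11101 = 00111
  pos 5: 11101 XOR 11101 = 00000
Remainder = 0000 (zero — the frame passes the CRC check).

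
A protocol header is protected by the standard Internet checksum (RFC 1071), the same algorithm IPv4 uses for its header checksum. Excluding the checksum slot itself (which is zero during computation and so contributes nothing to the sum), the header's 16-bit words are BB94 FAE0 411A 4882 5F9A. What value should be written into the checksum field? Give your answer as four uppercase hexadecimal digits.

6053

One's-complement addition (fold any carry out of bit 15 back into bit 0):
  0xBB94 + 0xFAE0 = 0x1B674 → wrap carry → 0xB675
  0xB675 + 0x411A = 0x0F78F
  0xF78F + 0x4882 = 0x14011 → wrap carry → 0x4012
  0x4012 + 0x5F9A = 0x09FAC
One's-complement sum = 0x9FAC.
Checksum = ~0x9FAC & 0xFFFF = 0x6053.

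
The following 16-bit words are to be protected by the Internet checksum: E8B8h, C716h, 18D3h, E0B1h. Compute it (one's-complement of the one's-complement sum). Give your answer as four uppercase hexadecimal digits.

56AB

One's-complement addition (fold any carry out of bit 15 back into bit 0):
  0xE8B8 + 0xC716 = 0x1AFCE → wrap carry → 0xAFCF
  0xAFCF + 0x18D3 = 0x0C8A2
  0xC8A2 + 0xE0B1 = 0x1A953 → wrap carry → 0xA954
One's-complement sum = 0xA954.
Checksum = ~0xA954 & 0xFFFF = 0x56AB.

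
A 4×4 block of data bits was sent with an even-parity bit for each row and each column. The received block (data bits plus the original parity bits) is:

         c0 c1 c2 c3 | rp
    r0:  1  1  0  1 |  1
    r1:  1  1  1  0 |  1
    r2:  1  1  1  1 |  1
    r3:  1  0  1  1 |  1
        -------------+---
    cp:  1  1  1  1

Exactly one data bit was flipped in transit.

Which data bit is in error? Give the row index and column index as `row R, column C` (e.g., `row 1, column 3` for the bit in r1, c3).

Recompute each row's even parity and compare to rp:
  r0: data parity 1, sent rp 1 → ok
  r1: data parity 1, sent rp 1 → ok
  r2: data parity 0, sent rp 1 → mismatch
  r3: data parity 1, sent rp 1 → ok
Recompute each column's even parity and compare to cp:
  c0: data parity 0, sent cp 1 → mismatch
  c1: data parity 1, sent cp 1 → ok
  c2: data parity 1, sent cp 1 → ok
  c3: data parity 1, sent cp 1 → ok
Exactly one row (r2) and one column (c0) fail → the flipped bit is at their intersection.

row 2, column 0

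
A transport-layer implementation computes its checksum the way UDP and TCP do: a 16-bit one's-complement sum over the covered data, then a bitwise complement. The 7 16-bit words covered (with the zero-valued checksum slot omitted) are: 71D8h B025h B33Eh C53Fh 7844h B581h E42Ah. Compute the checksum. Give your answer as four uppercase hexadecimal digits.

One's-complement addition (fold any carry out of bit 15 back into bit 0):
  0x71D8 + 0xB025 = 0x121FD → wrap carry → 0x21FE
  0x21FE + 0xB33E = 0x0D53C
  0xD53C + 0xC53F = 0x19A7B → wrap carry → 0x9A7C
  0x9A7C + 0x7844 = 0x112C0 → wrap carry → 0x12C1
  0x12C1 + 0xB581 = 0x0C842
  0xC842 + 0xE42A = 0x1AC6C → wrap carry → 0xAC6D
One's-complement sum = 0xAC6D.
Checksum = ~0xAC6D & 0xFFFF = 0x5392.

5392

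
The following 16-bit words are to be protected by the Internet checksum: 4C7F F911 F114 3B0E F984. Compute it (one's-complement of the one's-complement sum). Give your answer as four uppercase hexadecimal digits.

One's-complement addition (fold any carry out of bit 15 back into bit 0):
  0x4C7F + 0xF911 = 0x14590 → wrap carry → 0x4591
  0x4591 + 0xF114 = 0x136A5 → wrap carry → 0x36A6
  0x36A6 + 0x3B0E = 0x071B4
  0x71B4 + 0xF984 = 0x16B38 → wrap carry → 0x6B39
One's-complement sum = 0x6B39.
Checksum = ~0x6B39 & 0xFFFF = 0x94C6.

94C6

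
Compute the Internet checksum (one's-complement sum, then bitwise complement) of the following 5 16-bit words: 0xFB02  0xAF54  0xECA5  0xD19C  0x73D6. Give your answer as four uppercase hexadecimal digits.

238F

One's-complement addition (fold any carry out of bit 15 back into bit 0):
  0xFB02 + 0xAF54 = 0x1AA56 → wrap carry → 0xAA57
  0xAA57 + 0xECA5 = 0x196FC → wrap carry → 0x96FD
  0x96FD + 0xD19C = 0x16899 → wrap carry → 0x689A
  0x689A + 0x73D6 = 0x0DC70
One's-complement sum = 0xDC70.
Checksum = ~0xDC70 & 0xFFFF = 0x238F.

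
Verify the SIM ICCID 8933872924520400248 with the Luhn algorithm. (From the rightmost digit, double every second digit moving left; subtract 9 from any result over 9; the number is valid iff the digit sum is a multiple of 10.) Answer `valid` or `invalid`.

invalid

From the right, keep odd positions and double even positions (subtract 9 from any doubled value over 9):
  doubled (positions 2,4,...): 8 0 8 4 8 9 5 6 9 → sum 57
  kept (positions 1,3,...): 8 2 0 0 5 2 2 8 3 8 → sum 38
Total = 95.
95 mod 10 = 5, so the number is invalid.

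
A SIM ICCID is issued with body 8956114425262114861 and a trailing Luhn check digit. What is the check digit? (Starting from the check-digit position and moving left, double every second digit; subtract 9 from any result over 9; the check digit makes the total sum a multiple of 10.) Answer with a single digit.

7

Partial digits right→left: 1 6 8 4 1 1 2 6 2 5 2 4 4 1 1 6 5 9 8
Double every second digit counting from the check-digit position (so the 1st, 3rd, 5th, ... of the partial from the right).
  doubled (with −9 where >9): 2 7 2 4 4 4 8 2 1 7 → sum 41
  kept as-is: 6 4 1 6 5 4 1 6 9 → sum 42
Total = 41 + 42 = 83.
Check digit = (10 − (83 mod 10)) mod 10 = 7.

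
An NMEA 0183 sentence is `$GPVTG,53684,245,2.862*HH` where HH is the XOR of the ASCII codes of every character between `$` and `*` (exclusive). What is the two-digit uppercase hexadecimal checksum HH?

51

XOR the ASCII codes of the payload characters:
  'G' = 0x47 → acc = 0x47
  'P' = 0x50 → acc = 0x17
  'V' = 0x56 → acc = 0x41
  'T' = 0x54 → acc = 0x15
  'G' = 0x47 → acc = 0x52
  ',' = 0x2C → acc = 0x7E
  '5' = 0x35 → acc = 0x4B
  '3' = 0x33 → acc = 0x78
  '6' = 0x36 → acc = 0x4E
  '8' = 0x38 → acc = 0x76
  '4' = 0x34 → acc = 0x42
  ',' = 0x2C → acc = 0x6E
  '2' = 0x32 → acc = 0x5C
  '4' = 0x34 → acc = 0x68
  '5' = 0x35 → acc = 0x5D
  ',' = 0x2C → acc = 0x71
  '2' = 0x32 → acc = 0x43
  '.' = 0x2E → acc = 0x6D
  '8' = 0x38 → acc = 0x55
  '6' = 0x36 → acc = 0x63
  '2' = 0x32 → acc = 0x51
Checksum = 0x51.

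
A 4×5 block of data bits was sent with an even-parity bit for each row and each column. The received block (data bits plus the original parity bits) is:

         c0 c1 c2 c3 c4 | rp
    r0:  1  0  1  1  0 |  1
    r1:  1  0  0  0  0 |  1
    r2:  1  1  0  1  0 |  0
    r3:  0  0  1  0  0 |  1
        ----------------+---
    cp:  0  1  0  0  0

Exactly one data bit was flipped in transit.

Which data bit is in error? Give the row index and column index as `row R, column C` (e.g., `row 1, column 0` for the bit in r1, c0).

Recompute each row's even parity and compare to rp:
  r0: data parity 1, sent rp 1 → ok
  r1: data parity 1, sent rp 1 → ok
  r2: data parity 1, sent rp 0 → mismatch
  r3: data parity 1, sent rp 1 → ok
Recompute each column's even parity and compare to cp:
  c0: data parity 1, sent cp 0 → mismatch
  c1: data parity 1, sent cp 1 → ok
  c2: data parity 0, sent cp 0 → ok
  c3: data parity 0, sent cp 0 → ok
  c4: data parity 0, sent cp 0 → ok
Exactly one row (r2) and one column (c0) fail → the flipped bit is at their intersection.

row 2, column 0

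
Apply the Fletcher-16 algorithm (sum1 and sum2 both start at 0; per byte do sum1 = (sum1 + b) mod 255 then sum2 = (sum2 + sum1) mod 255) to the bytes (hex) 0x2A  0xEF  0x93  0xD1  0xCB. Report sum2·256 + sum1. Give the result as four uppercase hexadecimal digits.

BC4B

Running sums (mod 255):
  after byte 0 (0x2A): sum1=42, sum2=42
  after byte 1 (0xEF): sum1=26, sum2=68
  after byte 2 (0x93): sum1=173, sum2=241
  after byte 3 (0xD1): sum1=127, sum2=113
  after byte 4 (0xCB): sum1=75, sum2=188
Checksum = sum2·256 + sum1 = 188·256 + 75 = 48203 = 0xBC4B.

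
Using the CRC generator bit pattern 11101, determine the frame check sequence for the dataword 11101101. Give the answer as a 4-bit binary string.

Append 4 zeros: 111011010000. Divide by 11101 (XOR where the leading bit is 1):
  pos 0: 11101 XOR 11101 = 00000
  pos 5: 10100 XOR 11101 = 01001
  pos 6: 10010 XOR 11101 = 01111
  pos 7: 11110 XOR 11101 = 00011
Remainder (last 4 bits) = 0011. This is the CRC / FCS.

0011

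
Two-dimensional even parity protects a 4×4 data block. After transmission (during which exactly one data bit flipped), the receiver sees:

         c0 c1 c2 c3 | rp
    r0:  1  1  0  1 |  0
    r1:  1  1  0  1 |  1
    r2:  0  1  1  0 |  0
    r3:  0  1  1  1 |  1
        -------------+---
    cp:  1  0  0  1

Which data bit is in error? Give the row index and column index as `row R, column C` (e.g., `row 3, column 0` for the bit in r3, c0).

row 0, column 0

Recompute each row's even parity and compare to rp:
  r0: data parity 1, sent rp 0 → mismatch
  r1: data parity 1, sent rp 1 → ok
  r2: data parity 0, sent rp 0 → ok
  r3: data parity 1, sent rp 1 → ok
Recompute each column's even parity and compare to cp:
  c0: data parity 0, sent cp 1 → mismatch
  c1: data parity 0, sent cp 0 → ok
  c2: data parity 0, sent cp 0 → ok
  c3: data parity 1, sent cp 1 → ok
Exactly one row (r0) and one column (c0) fail → the flipped bit is at their intersection.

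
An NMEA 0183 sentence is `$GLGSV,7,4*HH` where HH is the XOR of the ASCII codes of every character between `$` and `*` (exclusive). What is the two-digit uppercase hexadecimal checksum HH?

4A

XOR the ASCII codes of the payload characters:
  'G' = 0x47 → acc = 0x47
  'L' = 0x4C → acc = 0x0B
  'G' = 0x47 → acc = 0x4C
  'S' = 0x53 → acc = 0x1F
  'V' = 0x56 → acc = 0x49
  ',' = 0x2C → acc = 0x65
  '7' = 0x37 → acc = 0x52
  ',' = 0x2C → acc = 0x7E
  '4' = 0x34 → acc = 0x4A
Checksum = 0x4A.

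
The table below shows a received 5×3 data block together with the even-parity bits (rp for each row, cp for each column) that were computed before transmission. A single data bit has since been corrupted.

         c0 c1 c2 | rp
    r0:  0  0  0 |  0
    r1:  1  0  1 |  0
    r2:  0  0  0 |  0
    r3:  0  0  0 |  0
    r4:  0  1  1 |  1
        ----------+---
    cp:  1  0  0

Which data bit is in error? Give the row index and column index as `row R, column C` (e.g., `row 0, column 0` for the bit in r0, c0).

row 4, column 1

Recompute each row's even parity and compare to rp:
  r0: data parity 0, sent rp 0 → ok
  r1: data parity 0, sent rp 0 → ok
  r2: data parity 0, sent rp 0 → ok
  r3: data parity 0, sent rp 0 → ok
  r4: data parity 0, sent rp 1 → mismatch
Recompute each column's even parity and compare to cp:
  c0: data parity 1, sent cp 1 → ok
  c1: data parity 1, sent cp 0 → mismatch
  c2: data parity 0, sent cp 0 → ok
Exactly one row (r4) and one column (c1) fail → the flipped bit is at their intersection.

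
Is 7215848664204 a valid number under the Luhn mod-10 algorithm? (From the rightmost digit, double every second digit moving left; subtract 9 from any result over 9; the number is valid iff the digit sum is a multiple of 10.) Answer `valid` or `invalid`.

From the right, keep odd positions and double even positions (subtract 9 from any doubled value over 9):
  doubled (positions 2,4,...): 0 8 3 8 1 4 → sum 24
  kept (positions 1,3,...): 4 2 6 8 8 1 7 → sum 36
Total = 60.
60 mod 10 = 0, so the number is valid.

valid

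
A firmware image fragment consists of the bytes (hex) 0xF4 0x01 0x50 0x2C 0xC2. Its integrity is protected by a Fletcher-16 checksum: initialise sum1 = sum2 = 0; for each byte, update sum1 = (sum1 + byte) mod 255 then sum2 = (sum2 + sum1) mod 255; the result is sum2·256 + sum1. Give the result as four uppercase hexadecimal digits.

Running sums (mod 255):
  after byte 0 (0xF4): sum1=244, sum2=244
  after byte 1 (0x01): sum1=245, sum2=234
  after byte 2 (0x50): sum1=70, sum2=49
  after byte 3 (0x2C): sum1=114, sum2=163
  after byte 4 (0xC2): sum1=53, sum2=216
Checksum = sum2·256 + sum1 = 216·256 + 53 = 55349 = 0xD835.

D835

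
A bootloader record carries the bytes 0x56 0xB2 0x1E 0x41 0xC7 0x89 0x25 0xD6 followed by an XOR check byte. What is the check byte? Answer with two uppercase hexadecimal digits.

XOR the bytes together:
  start with 0x56
  0x56 ⊕ 0xB2 = 0xE4
  0xE4 ⊕ 0x1E = 0xFA
  0xFA ⊕ 0x41 = 0xBB
  0xBB ⊕ 0xC7 = 0x7C
  0x7C ⊕ 0x89 = 0xF5
  0xF5 ⊕ 0x25 = 0xD0
  0xD0 ⊕ 0xD6 = 0x06

06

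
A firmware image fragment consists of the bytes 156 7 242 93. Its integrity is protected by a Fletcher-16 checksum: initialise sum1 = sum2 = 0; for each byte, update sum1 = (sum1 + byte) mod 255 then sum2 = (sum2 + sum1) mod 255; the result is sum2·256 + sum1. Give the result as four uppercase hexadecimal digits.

Running sums (mod 255):
  after byte 0 (156): sum1=156, sum2=156
  after byte 1 (7): sum1=163, sum2=64
  after byte 2 (242): sum1=150, sum2=214
  after byte 3 (93): sum1=243, sum2=202
Checksum = sum2·256 + sum1 = 202·256 + 243 = 51955 = 0xCAF3.

CAF3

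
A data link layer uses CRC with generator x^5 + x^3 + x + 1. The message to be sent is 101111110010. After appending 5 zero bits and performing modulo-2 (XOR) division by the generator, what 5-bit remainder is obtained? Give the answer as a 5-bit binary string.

Append 5 zeros: 10111111001000000. Divide by 101011 (XOR where the leading bit is 1):
  pos 0: 101111 XOR 101011 = 000100
  pos 3: 100110 XOR 101011 = 001101
  pos 5: 110101 XOR 101011 = 011110
  pos 6: 111100 XOR 101011 = 010111
  pos 7: 101110 XOR 101011 = 000101
  pos 10: 101000 XOR 101011 = 000011
Remainder (last 5 bits) = 00110. This is the CRC / FCS.

00110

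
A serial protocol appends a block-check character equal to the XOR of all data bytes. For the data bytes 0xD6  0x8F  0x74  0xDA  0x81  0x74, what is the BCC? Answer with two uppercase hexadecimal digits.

XOR the bytes together:
  start with 0xD6
  0xD6 ⊕ 0x8F = 0x59
  0x59 ⊕ 0x74 = 0x2D
  0x2D ⊕ 0xDA = 0xF7
  0xF7 ⊕ 0x81 = 0x76
  0x76 ⊕ 0x74 = 0x02

02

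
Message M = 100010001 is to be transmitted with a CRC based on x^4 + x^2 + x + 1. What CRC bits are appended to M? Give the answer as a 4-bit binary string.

1011

Append 4 zeros: 1000100010000. Divide by 10111 (XOR where the leading bit is 1):
  pos 0: 10001 XOR 10111 = 00110
  pos 2: 11000 XOR 10111 = 01111
  pos 3: 11110 XOR 10111 = 01001
  pos 4: 10011 XOR 10111 = 00100
  pos 6: 10000 XOR 10111 = 00111
  pos 8: 11100 XOR 10111 = 01011
Remainder (last 4 bits) = 1011. This is the CRC / FCS.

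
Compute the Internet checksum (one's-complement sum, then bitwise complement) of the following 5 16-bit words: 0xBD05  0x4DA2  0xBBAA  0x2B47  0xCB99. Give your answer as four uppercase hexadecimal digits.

One's-complement addition (fold any carry out of bit 15 back into bit 0):
  0xBD05 + 0x4DA2 = 0x10AA7 → wrap carry → 0x0AA8
  0x0AA8 + 0xBBAA = 0x0C652
  0xC652 + 0x2B47 = 0x0F199
  0xF199 + 0xCB99 = 0x1BD32 → wrap carry → 0xBD33
One's-complement sum = 0xBD33.
Checksum = ~0xBD33 & 0xFFFF = 0x42CC.

42CC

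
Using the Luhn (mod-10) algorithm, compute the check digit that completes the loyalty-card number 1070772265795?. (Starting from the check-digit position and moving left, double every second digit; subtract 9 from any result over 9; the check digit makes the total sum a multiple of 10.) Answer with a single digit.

2

Partial digits right→left: 5 9 7 5 6 2 2 7 7 0 7 0 1
Double every second digit counting from the check-digit position (so the 1st, 3rd, 5th, ... of the partial from the right).
  doubled (with −9 where >9): 1 5 3 4 5 5 2 → sum 25
  kept as-is: 9 5 2 7 0 0 → sum 23
Total = 25 + 23 = 48.
Check digit = (10 − (48 mod 10)) mod 10 = 2.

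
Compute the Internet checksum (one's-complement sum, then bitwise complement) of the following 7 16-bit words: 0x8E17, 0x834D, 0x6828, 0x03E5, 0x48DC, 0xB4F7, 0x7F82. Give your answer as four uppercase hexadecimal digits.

0537

One's-complement addition (fold any carry out of bit 15 back into bit 0):
  0x8E17 + 0x834D = 0x11164 → wrap carry → 0x1165
  0x1165 + 0x6828 = 0x0798D
  0x798D + 0x03E5 = 0x07D72
  0x7D72 + 0x48DC = 0x0C64E
  0xC64E + 0xB4F7 = 0x17B45 → wrap carry → 0x7B46
  0x7B46 + 0x7F82 = 0x0FAC8
One's-complement sum = 0xFAC8.
Checksum = ~0xFAC8 & 0xFFFF = 0x0537.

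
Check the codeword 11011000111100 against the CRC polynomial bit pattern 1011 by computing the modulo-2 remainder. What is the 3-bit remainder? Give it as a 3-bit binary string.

011

Modulo-2 division of 11011000111100 by 1011:
  pos 0: 1101 XOR 1011 = 0110
  pos 1: 1101 XOR 1011 = 0110
  pos 2: 1100 XOR 1011 = 0111
  pos 3: 1110 XOR 1011 = 0101
  pos 4: 1010 XOR 1011 = 0001
  pos 7: 1111 XOR 1011 = 0100
  pos 8: 1001 XOR 1011 = 0010
  pos 10: 1000 XOR 1011 = 0011
Remainder = 011 (nonzero — an error is detected).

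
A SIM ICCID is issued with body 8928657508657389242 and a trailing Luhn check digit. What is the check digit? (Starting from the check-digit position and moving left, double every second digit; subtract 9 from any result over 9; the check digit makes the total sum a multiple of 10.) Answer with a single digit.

2

Partial digits right→left: 2 4 2 9 8 3 7 5 6 8 0 5 7 5 6 8 2 9 8
Double every second digit counting from the check-digit position (so the 1st, 3rd, 5th, ... of the partial from the right).
  doubled (with −9 where >9): 4 4 7 5 3 0 5 3 4 7 → sum 42
  kept as-is: 4 9 3 5 8 5 5 8 9 → sum 56
Total = 42 + 56 = 98.
Check digit = (10 − (98 mod 10)) mod 10 = 2.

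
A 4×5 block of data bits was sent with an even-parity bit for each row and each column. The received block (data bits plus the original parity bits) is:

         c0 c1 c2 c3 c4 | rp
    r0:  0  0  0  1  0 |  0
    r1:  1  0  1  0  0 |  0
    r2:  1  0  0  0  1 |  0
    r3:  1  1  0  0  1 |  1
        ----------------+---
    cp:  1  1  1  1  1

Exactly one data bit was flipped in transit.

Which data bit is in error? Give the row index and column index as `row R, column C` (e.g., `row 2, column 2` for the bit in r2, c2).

Recompute each row's even parity and compare to rp:
  r0: data parity 1, sent rp 0 → mismatch
  r1: data parity 0, sent rp 0 → ok
  r2: data parity 0, sent rp 0 → ok
  r3: data parity 1, sent rp 1 → ok
Recompute each column's even parity and compare to cp:
  c0: data parity 1, sent cp 1 → ok
  c1: data parity 1, sent cp 1 → ok
  c2: data parity 1, sent cp 1 → ok
  c3: data parity 1, sent cp 1 → ok
  c4: data parity 0, sent cp 1 → mismatch
Exactly one row (r0) and one column (c4) fail → the flipped bit is at their intersection.

row 0, column 4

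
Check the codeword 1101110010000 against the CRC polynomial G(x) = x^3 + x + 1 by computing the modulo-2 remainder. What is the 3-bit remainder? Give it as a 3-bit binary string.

Modulo-2 division of 1101110010000 by 1011:
  pos 0: 1101 XOR 1011 = 0110
  pos 1: 1101 XOR 1011 = 0110
  pos 2: 1101 XOR 1011 = 0110
  pos 3: 1100 XOR 1011 = 0111
  pos 4: 1110 XOR 1011 = 0101
  pos 5: 1011 XOR 1011 = 0000
Remainder = 000 (zero — the frame passes the CRC check).

000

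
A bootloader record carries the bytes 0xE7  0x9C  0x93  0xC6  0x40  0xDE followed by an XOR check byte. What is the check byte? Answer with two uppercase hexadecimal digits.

B0

XOR the bytes together:
  start with 0xE7
  0xE7 ⊕ 0x9C = 0x7B
  0x7B ⊕ 0x93 = 0xE8
  0xE8 ⊕ 0xC6 = 0x2E
  0x2E ⊕ 0x40 = 0x6E
  0x6E ⊕ 0xDE = 0xB0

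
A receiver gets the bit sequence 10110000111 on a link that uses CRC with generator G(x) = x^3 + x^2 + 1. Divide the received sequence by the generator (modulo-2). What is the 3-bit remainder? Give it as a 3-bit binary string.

Modulo-2 division of 10110000111 by 1101:
  pos 0: 1011 XOR 1101 = 0110
  pos 1: 1100 XOR 1101 = 0001
  pos 4: 1000 XOR 1101 = 0101
  pos 5: 1011 XOR 1101 = 0110
  pos 6: 1101 XOR 1101 = 0000
Remainder = 001 (nonzero — an error is detected).

001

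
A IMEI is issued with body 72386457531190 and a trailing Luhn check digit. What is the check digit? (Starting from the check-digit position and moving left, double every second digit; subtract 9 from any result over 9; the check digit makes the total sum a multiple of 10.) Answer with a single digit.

2

Partial digits right→left: 0 9 1 1 3 5 7 5 4 6 8 3 2 7
Double every second digit counting from the check-digit position (so the 1st, 3rd, 5th, ... of the partial from the right).
  doubled (with −9 where >9): 0 2 6 5 8 7 4 → sum 32
  kept as-is: 9 1 5 5 6 3 7 → sum 36
Total = 32 + 36 = 68.
Check digit = (10 − (68 mod 10)) mod 10 = 2.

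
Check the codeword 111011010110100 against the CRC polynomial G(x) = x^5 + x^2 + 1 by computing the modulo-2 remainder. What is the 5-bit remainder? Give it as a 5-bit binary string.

Modulo-2 division of 111011010110100 by 100101:
  pos 0: 111011 XOR 100101 = 011110
  pos 1: 111100 XOR 100101 = 011001
  pos 2: 110011 XOR 100101 = 010110
  pos 3: 101100 XOR 100101 = 001001
  pos 5: 100111 XOR 100101 = 000010
  pos 9: 100100 XOR 100101 = 000001
Remainder = 00001 (nonzero — an error is detected).

00001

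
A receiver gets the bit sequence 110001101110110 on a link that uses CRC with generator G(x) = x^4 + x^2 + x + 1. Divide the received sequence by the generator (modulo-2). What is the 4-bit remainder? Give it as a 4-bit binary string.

1000

Modulo-2 division of 110001101110110 by 10111:
  pos 0: 11000 XOR 10111 = 01111
  pos 1: 11111 XOR 10111 = 01000
  pos 2: 10001 XOR 10111 = 00110
  pos 4: 11001 XOR 10111 = 01110
  pos 5: 11101 XOR 10111 = 01010
  pos 6: 10101 XOR 10111 = 00010
  pos 9: 10011 XOR 10111 = 00100
Remainder = 1000 (nonzero — an error is detected).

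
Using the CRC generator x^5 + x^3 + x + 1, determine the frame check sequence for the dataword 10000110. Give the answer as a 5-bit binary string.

01011

Append 5 zeros: 1000011000000. Divide by 101011 (XOR where the leading bit is 1):
  pos 0: 100001 XOR 101011 = 001010
  pos 2: 101010 XOR 101011 = 000001
  pos 7: 100000 XOR 101011 = 001011
Remainder (last 5 bits) = 01011. This is the CRC / FCS.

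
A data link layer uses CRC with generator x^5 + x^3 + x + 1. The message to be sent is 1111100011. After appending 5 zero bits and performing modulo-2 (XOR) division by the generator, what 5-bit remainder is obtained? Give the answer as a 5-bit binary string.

Append 5 zeros: 111110001100000. Divide by 101011 (XOR where the leading bit is 1):
  pos 0: 111110 XOR 101011 = 010101
  pos 1: 101010 XOR 101011 = 000001
  pos 6: 101100 XOR 101011 = 000111
  pos 9: 111000 XOR 101011 = 010011
Remainder (last 5 bits) = 10011. This is the CRC / FCS.

10011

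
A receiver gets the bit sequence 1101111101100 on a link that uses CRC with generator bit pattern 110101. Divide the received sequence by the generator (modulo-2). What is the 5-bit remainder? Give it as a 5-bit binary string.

Modulo-2 division of 1101111101100 by 110101:
  pos 0: 110111 XOR 110101 = 000010
  pos 4: 101101 XOR 110101 = 011000
  pos 5: 110001 XOR 110101 = 000100
Remainder = 10000 (nonzero — an error is detected).

10000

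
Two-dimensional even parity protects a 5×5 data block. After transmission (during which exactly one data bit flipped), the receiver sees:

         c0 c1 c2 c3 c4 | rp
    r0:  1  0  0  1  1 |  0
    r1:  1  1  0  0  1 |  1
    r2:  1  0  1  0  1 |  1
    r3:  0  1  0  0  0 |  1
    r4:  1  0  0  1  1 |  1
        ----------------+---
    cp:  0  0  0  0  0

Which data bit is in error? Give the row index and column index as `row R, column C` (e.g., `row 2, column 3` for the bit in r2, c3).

row 0, column 2

Recompute each row's even parity and compare to rp:
  r0: data parity 1, sent rp 0 → mismatch
  r1: data parity 1, sent rp 1 → ok
  r2: data parity 1, sent rp 1 → ok
  r3: data parity 1, sent rp 1 → ok
  r4: data parity 1, sent rp 1 → ok
Recompute each column's even parity and compare to cp:
  c0: data parity 0, sent cp 0 → ok
  c1: data parity 0, sent cp 0 → ok
  c2: data parity 1, sent cp 0 → mismatch
  c3: data parity 0, sent cp 0 → ok
  c4: data parity 0, sent cp 0 → ok
Exactly one row (r0) and one column (c2) fail → the flipped bit is at their intersection.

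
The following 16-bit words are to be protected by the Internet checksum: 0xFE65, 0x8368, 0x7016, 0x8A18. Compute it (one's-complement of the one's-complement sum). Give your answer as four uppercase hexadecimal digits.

8402

One's-complement addition (fold any carry out of bit 15 back into bit 0):
  0xFE65 + 0x8368 = 0x181CD → wrap carry → 0x81CE
  0x81CE + 0x7016 = 0x0F1E4
  0xF1E4 + 0x8A18 = 0x17BFC → wrap carry → 0x7BFD
One's-complement sum = 0x7BFD.
Checksum = ~0x7BFD & 0xFFFF = 0x8402.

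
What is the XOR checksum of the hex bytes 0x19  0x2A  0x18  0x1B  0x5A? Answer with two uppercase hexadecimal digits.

6A

XOR the bytes together:
  start with 0x19
  0x19 ⊕ 0x2A = 0x33
  0x33 ⊕ 0x18 = 0x2B
  0x2B ⊕ 0x1B = 0x30
  0x30 ⊕ 0x5A = 0x6A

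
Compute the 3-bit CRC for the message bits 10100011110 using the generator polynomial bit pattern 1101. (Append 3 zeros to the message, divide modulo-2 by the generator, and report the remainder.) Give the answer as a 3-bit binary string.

010

Append 3 zeros: 10100011110000. Divide by 1101 (XOR where the leading bit is 1):
  pos 0: 1010 XOR 1101 = 0111
  pos 1: 1110 XOR 1101 = 0011
  pos 3: 1101 XOR 1101 = 0000
  pos 7: 1110 XOR 1101 = 0011
  pos 9: 1100 XOR 1101 = 0001
Remainder (last 3 bits) = 010. This is the CRC / FCS.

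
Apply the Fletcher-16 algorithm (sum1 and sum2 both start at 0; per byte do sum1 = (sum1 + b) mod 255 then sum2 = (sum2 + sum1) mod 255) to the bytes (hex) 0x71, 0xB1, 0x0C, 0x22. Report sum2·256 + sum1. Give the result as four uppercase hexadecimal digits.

Running sums (mod 255):
  after byte 0 (0x71): sum1=113, sum2=113
  after byte 1 (0xB1): sum1=35, sum2=148
  after byte 2 (0x0C): sum1=47, sum2=195
  after byte 3 (0x22): sum1=81, sum2=21
Checksum = sum2·256 + sum1 = 21·256 + 81 = 5457 = 0x1551.

1551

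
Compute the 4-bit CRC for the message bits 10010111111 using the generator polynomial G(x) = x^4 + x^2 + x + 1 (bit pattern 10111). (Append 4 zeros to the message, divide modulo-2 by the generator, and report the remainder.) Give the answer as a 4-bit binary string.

Append 4 zeros: 100101111110000. Divide by 10111 (XOR where the leading bit is 1):
  pos 0: 10010 XOR 10111 = 00101
  pos 2: 10111 XOR 10111 = 00000
  pos 7: 11110 XOR 10111 = 01001
  pos 8: 10010 XOR 10111 = 00101
  pos 10: 10100 XOR 10111 = 00011
Remainder (last 4 bits) = 0011. This is the CRC / FCS.

0011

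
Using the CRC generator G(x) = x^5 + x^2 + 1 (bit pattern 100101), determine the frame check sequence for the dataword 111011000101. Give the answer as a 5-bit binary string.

00001

Append 5 zeros: 11101100010100000. Divide by 100101 (XOR where the leading bit is 1):
  pos 0: 111011 XOR 100101 = 011110
  pos 1: 111100 XOR 100101 = 011001
  pos 2: 110010 XOR 100101 = 010111
  pos 3: 101110 XOR 100101 = 001011
  pos 5: 101110 XOR 100101 = 001011
  pos 7: 101110 XOR 100101 = 001011
  pos 9: 101100 XOR 100101 = 001001
  pos 11: 100100 XOR 100101 = 000001
Remainder (last 5 bits) = 00001. This is the CRC / FCS.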